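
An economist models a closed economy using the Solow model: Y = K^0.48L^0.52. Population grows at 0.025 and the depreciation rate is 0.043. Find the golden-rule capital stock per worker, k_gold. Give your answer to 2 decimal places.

k_gold ≈ 42.87

Break-even investment rate: n + δ = 0.025 + 0.043 = 0.068.
Maximizing c = f(k) − (n+δ)·k gives f'(k) = n+δ, i.e. 0.48·k^(0.48−1) = 0.068, so k_gold = (0.48/0.068)^(1/0.52) ≈ 42.8724.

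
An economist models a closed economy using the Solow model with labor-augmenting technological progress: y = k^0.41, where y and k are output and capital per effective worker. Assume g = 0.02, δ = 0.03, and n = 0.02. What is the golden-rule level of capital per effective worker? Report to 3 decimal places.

k_gold ≈ 20.006

Capital per effective worker breaks even when investment replaces (n + g + δ)·k; here n + g + δ = 0.07.
Golden rule sets MPK = n+g+δ: 0.41·k^(0.41−1) = 0.07, so k_gold = (0.41/0.07)^(1/0.59) ≈ 20.0061.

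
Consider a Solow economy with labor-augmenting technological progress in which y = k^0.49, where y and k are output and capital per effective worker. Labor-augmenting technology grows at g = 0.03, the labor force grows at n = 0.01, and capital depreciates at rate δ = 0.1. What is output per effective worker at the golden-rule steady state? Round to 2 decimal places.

y_gold ≈ 3.33

n + g + δ = 0.01 + 0.03 + 0.1 = 0.14.
Golden rule sets MPK = n+g+δ: 0.49·k^(0.49−1) = 0.14, so k_gold = (0.49/0.14)^(1/0.51) ≈ 11.6627.
Output: y_gold = k_gold^0.49 = 11.6627^0.49 ≈ 3.3322.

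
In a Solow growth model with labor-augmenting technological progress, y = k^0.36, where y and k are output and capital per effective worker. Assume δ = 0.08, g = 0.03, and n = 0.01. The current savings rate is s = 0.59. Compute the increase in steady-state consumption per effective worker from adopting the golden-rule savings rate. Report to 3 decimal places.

Δc ≈ 0.183

Capital per effective worker breaks even when investment replaces (n + g + δ)·k; here n + g + δ = 0.12.
Current steady state (s = 0.59): k* = (0.59/0.12)^(1/0.64) ≈ 12.0430, y* = 12.0430^0.36 ≈ 2.4494, c* = (1−0.59)·2.4494 ≈ 1.0043.
Setting f'(k) = n+g+δ gives 0.36·k^(0.36−1) = 0.12, hence k_gold = (0.36/0.12)^(1/0.64) ≈ 5.5655.
y_gold = 5.5655^0.36 ≈ 1.8552, c_gold = y_gold − 0.12·k_gold ≈ 1.1873.
Gain: Δc = 1.1873 − 1.0043 ≈ 0.1830.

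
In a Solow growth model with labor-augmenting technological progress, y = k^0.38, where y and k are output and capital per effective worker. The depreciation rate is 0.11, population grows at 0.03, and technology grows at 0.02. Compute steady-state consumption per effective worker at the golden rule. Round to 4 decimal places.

n + g + δ = 0.03 + 0.02 + 0.11 = 0.16.
Setting f'(k) = n+g+δ gives 0.38·k^(0.38−1) = 0.16, hence k_gold = (0.38/0.16)^(1/0.62) ≈ 4.0356.
y_gold = 4.0356^0.38 ≈ 1.6992.
c_gold = y_gold − (n+g+δ)·k_gold = 1.6992 − 0.16·4.0356 ≈ 1.0535.

c_gold ≈ 1.0535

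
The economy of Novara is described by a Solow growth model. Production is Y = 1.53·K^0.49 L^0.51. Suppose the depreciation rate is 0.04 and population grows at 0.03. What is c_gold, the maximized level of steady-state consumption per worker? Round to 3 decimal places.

c_gold ≈ 7.615

Break-even investment rate: n + δ = 0.03 + 0.04 = 0.07.
At the golden rule the marginal product of capital equals n+δ: 0.49·1.53·k^(0.49−1) = 0.07. Solving, k_gold = (0.49·1.53/0.07)^(1/0.51) ≈ 104.5190.
y_gold = 1.53·104.5190^0.49 ≈ 14.9313.
c_gold = y_gold − (n+δ)·k_gold = 14.9313 − 0.07·104.5190 ≈ 7.6150.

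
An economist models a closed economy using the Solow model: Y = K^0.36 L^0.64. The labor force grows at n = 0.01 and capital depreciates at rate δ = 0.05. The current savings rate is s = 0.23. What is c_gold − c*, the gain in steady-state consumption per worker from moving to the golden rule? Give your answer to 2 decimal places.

Δc ≈ 0.11

Break-even investment rate: n + δ = 0.01 + 0.05 = 0.06.
Current steady state (s = 0.23): k* = (0.23/0.06)^(1/0.64) ≈ 8.1628, y* = 8.1628^0.36 ≈ 2.1294, c* = (1−0.23)·2.1294 ≈ 1.6397.
Maximizing c = f(k) − (n+δ)·k gives f'(k) = n+δ, i.e. 0.36·k^(0.36−1) = 0.06, so k_gold = (0.36/0.06)^(1/0.64) ≈ 16.4385.
y_gold = 16.4385^0.36 ≈ 2.7397, c_gold = y_gold − 0.06·k_gold ≈ 1.7534.
Gain: Δc = 1.7534 − 1.6397 ≈ 0.1138.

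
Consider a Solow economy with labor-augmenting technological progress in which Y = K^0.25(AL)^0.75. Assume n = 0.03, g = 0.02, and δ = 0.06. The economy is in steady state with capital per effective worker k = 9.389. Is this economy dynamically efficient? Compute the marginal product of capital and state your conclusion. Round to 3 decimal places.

dynamically inefficient; MPK ≈ 0.047

Capital per effective worker breaks even when investment replaces (n + g + δ)·k; here n + g + δ = 0.11.
MPK = 0.25·k^(0.25−1) = 0.25·9.389^(-0.75) ≈ 0.0466.
MPK < 0.11, so the economy is dynamically inefficient (over-saving).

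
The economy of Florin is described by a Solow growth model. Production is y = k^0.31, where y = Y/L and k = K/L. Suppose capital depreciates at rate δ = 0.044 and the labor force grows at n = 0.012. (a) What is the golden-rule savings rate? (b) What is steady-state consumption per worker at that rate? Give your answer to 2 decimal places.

The effective depreciation rate is n + δ = 0.012 + 0.044 = 0.056.
For Cobb-Douglas, s_gold equals capital's share: s_gold = 0.31.
Golden rule sets MPK = n+δ: 0.31·k^(0.31−1) = 0.056, so k_gold = (0.31/0.056)^(1/0.69) ≈ 11.9416.
y_gold = 11.9416^0.31 ≈ 2.1572; c_gold = (1−0.31)·y_gold ≈ 1.4885.

(a) s_gold = 0.31; (b) c_gold ≈ 1.49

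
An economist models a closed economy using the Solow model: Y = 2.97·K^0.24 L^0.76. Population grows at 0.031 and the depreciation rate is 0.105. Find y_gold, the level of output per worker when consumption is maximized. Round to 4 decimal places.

The effective depreciation rate is n + δ = 0.031 + 0.105 = 0.136.
Setting f'(k) = n+δ gives 0.24·2.97·k^(0.24−1) = 0.136, hence k_gold = (0.24·2.97/0.136)^(1/0.76) ≈ 8.8434.
Output: y_gold = 2.97·k_gold^0.24 = 2.97·8.8434^0.24 ≈ 5.0112.

y_gold ≈ 5.0112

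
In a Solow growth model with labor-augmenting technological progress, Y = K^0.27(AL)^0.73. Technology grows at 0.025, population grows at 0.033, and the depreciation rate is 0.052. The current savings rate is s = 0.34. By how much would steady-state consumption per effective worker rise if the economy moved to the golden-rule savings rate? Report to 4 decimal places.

The effective depreciation rate is n + g + δ = 0.033 + 0.025 + 0.052 = 0.11.
Current steady state (s = 0.34): k* = (0.34/0.11)^(1/0.73) ≈ 4.6919, y* = 4.6919^0.27 ≈ 1.5180, c* = (1−0.34)·1.5180 ≈ 1.0019.
At the golden rule the marginal product of capital equals n+g+δ: 0.27·k^(0.27−1) = 0.11. Solving, k_gold = (0.27/0.11)^(1/0.73) ≈ 3.4214.
y_gold = 3.4214^0.27 ≈ 1.3939, c_gold = y_gold − 0.11·k_gold ≈ 1.0176.
Gain: Δc = 1.0176 − 1.0019 ≈ 0.0157.

Δc ≈ 0.0157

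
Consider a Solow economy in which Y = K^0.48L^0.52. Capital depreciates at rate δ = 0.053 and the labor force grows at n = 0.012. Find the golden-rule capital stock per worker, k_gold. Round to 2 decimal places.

Capital per worker breaks even when investment replaces (n + δ)·k; here n + δ = 0.065.
Setting f'(k) = n+δ gives 0.48·k^(0.48−1) = 0.065, hence k_gold = (0.48/0.065)^(1/0.52) ≈ 46.7586.

k_gold ≈ 46.76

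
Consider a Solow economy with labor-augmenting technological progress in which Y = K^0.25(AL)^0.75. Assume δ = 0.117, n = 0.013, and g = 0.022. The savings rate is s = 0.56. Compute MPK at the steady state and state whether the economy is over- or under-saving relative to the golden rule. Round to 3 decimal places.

over-saving; MPK ≈ 0.068

Break-even investment rate: n + g + δ = 0.013 + 0.022 + 0.117 = 0.152.
Steady-state k*: s·k^0.25 = 0.152·k gives k* = (0.56/0.152)^(1/0.75) ≈ 5.6902.
MPK = 0.25·5.6902^(-0.75) ≈ 0.0679.
MPK < n+g+δ = 0.152, so the economy is dynamically inefficient (over-saving).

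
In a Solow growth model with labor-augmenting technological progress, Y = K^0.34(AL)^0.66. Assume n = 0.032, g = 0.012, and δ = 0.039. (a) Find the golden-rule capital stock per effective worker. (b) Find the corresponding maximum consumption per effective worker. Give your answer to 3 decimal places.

n + g + δ = 0.032 + 0.012 + 0.039 = 0.083.
At the golden rule the marginal product of capital equals n+g+δ: 0.34·k^(0.34−1) = 0.083. Solving, k_gold = (0.34/0.083)^(1/0.66) ≈ 8.4699.
y_gold = 8.4699^0.34 ≈ 2.0677; c_gold = y_gold − 0.083·k_gold ≈ 1.3647.

(a) k_gold ≈ 8.470; (b) c_gold ≈ 1.365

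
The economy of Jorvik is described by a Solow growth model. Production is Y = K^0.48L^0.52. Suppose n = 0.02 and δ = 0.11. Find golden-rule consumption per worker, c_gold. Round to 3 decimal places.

Capital per worker breaks even when investment replaces (n + δ)·k; here n + δ = 0.13.
At the golden rule the marginal product of capital equals n+δ: 0.48·k^(0.48−1) = 0.13. Solving, k_gold = (0.48/0.13)^(1/0.52) ≈ 12.3298.
y_gold = 12.3298^0.48 ≈ 3.3393.
c_gold = y_gold − (n+δ)·k_gold = 3.3393 − 0.13·12.3298 ≈ 1.7365.

c_gold ≈ 1.736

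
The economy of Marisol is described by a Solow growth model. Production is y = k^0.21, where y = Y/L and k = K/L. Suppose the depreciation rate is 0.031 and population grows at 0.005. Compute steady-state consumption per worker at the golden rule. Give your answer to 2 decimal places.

c_gold ≈ 1.26

The effective depreciation rate is n + δ = 0.005 + 0.031 = 0.036.
Golden rule sets MPK = n+δ: 0.21·k^(0.21−1) = 0.036, so k_gold = (0.21/0.036)^(1/0.79) ≈ 9.3221.
y_gold = 9.3221^0.21 ≈ 1.5981.
c_gold = y_gold − (n+δ)·k_gold = 1.5981 − 0.036·9.3221 ≈ 1.2625.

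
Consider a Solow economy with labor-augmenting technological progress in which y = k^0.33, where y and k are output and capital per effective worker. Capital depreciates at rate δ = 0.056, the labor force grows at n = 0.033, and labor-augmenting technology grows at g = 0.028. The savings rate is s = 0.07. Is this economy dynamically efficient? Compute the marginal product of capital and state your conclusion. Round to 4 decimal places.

dynamically efficient; MPK ≈ 0.5516

n + g + δ = 0.033 + 0.028 + 0.056 = 0.117.
Steady-state k*: s·k^0.33 = 0.117·k gives k* = (0.07/0.117)^(1/0.67) ≈ 0.4646.
MPK = 0.33·0.4646^(-0.67) ≈ 0.5516.
MPK > n+g+δ = 0.117, so the economy is dynamically efficient (under-saving).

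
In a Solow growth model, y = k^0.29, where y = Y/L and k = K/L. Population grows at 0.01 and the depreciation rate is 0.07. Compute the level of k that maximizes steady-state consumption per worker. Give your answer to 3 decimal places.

k_gold ≈ 6.134

Break-even investment rate: n + δ = 0.01 + 0.07 = 0.08.
At the golden rule the marginal product of capital equals n+δ: 0.29·k^(0.29−1) = 0.08. Solving, k_gold = (0.29/0.08)^(1/0.71) ≈ 6.1342.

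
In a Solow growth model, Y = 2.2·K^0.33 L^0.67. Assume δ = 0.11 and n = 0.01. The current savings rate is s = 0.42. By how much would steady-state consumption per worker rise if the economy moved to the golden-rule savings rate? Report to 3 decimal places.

Break-even investment rate: n + δ = 0.01 + 0.11 = 0.12.
Current steady state (s = 0.42): k* = (0.42·2.2/0.12)^(1/0.67) ≈ 21.0436, y* = 2.2·21.0436^0.33 ≈ 6.0125, c* = (1−0.42)·6.0125 ≈ 3.4872.
At the golden rule the marginal product of capital equals n+δ: 0.33·2.2·k^(0.33−1) = 0.12. Solving, k_gold = (0.33·2.2/0.12)^(1/0.67) ≈ 14.6825.
y_gold = 2.2·14.6825^0.33 ≈ 5.3391, c_gold = y_gold − 0.12·k_gold ≈ 3.5772.
Gain: Δc = 3.5772 − 3.4872 ≈ 0.0900.

Δc ≈ 0.090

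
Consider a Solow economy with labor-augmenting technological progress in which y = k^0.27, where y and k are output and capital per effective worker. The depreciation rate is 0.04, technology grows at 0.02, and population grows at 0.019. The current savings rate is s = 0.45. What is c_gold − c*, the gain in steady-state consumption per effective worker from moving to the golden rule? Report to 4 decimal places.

Δc ≈ 0.1034

Break-even investment rate: n + g + δ = 0.019 + 0.02 + 0.04 = 0.079.
Current steady state (s = 0.45): k* = (0.45/0.079)^(1/0.73) ≈ 10.8405, y* = 10.8405^0.27 ≈ 1.9031, c* = (1−0.45)·1.9031 ≈ 1.0467.
Golden rule sets MPK = n+g+δ: 0.27·k^(0.27−1) = 0.079, so k_gold = (0.27/0.079)^(1/0.73) ≈ 5.3845.
y_gold = 5.3845^0.27 ≈ 1.5755, c_gold = y_gold − 0.079·k_gold ≈ 1.1501.
Gain: Δc = 1.1501 − 1.0467 ≈ 0.1034.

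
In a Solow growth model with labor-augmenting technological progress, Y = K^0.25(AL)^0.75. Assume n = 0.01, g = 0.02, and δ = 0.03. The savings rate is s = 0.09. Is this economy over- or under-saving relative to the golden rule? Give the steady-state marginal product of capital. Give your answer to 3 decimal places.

under-saving; MPK ≈ 0.167

n + g + δ = 0.01 + 0.02 + 0.03 = 0.06.
Steady-state k*: s·k^0.25 = 0.06·k gives k* = (0.09/0.06)^(1/0.75) ≈ 1.7171.
MPK = 0.25·1.7171^(-0.75) ≈ 0.1667.
MPK > n+g+δ = 0.06, so the economy is dynamically efficient (under-saving).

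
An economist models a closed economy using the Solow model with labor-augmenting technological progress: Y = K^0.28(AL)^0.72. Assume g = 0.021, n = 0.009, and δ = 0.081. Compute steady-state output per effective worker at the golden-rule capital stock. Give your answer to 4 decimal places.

The effective depreciation rate is n + g + δ = 0.009 + 0.021 + 0.081 = 0.111.
Maximizing c = f(k) − (n+g+δ)·k gives f'(k) = n+g+δ, i.e. 0.28·k^(0.28−1) = 0.111, so k_gold = (0.28/0.111)^(1/0.72) ≈ 3.6150.
Output: y_gold = k_gold^0.28 = 3.6150^0.28 ≈ 1.4331.

y_gold ≈ 1.4331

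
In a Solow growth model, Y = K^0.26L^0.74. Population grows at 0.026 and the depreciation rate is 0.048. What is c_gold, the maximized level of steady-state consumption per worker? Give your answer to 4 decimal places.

The effective depreciation rate is n + δ = 0.026 + 0.048 = 0.074.
Golden rule sets MPK = n+δ: 0.26·k^(0.26−1) = 0.074, so k_gold = (0.26/0.074)^(1/0.74) ≈ 5.4637.
y_gold = 5.4637^0.26 ≈ 1.5551.
c_gold = y_gold − (n+δ)·k_gold = 1.5551 − 0.074·5.4637 ≈ 1.1507.

c_gold ≈ 1.1507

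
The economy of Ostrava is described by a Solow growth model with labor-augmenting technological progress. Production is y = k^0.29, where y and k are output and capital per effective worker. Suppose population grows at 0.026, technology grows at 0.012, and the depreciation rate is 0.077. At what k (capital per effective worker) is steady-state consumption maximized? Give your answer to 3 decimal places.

k_gold ≈ 3.679

Break-even investment rate: n + g + δ = 0.026 + 0.012 + 0.077 = 0.115.
At the golden rule the marginal product of capital equals n+g+δ: 0.29·k^(0.29−1) = 0.115. Solving, k_gold = (0.29/0.115)^(1/0.71) ≈ 3.6794.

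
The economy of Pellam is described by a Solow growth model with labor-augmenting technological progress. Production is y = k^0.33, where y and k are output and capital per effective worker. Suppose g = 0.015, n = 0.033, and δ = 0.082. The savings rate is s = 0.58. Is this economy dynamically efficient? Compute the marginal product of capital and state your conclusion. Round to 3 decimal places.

dynamically inefficient; MPK ≈ 0.074

The effective depreciation rate is n + g + δ = 0.033 + 0.015 + 0.082 = 0.13.
Steady-state k*: s·k^0.33 = 0.13·k gives k* = (0.58/0.13)^(1/0.67) ≈ 9.3192.
MPK = 0.33·9.3192^(-0.67) ≈ 0.0740.
MPK < n+g+δ = 0.13, so the economy is dynamically inefficient (over-saving).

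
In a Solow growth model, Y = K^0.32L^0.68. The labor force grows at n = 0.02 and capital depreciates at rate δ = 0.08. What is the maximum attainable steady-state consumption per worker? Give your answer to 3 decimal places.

Break-even investment rate: n + δ = 0.02 + 0.08 = 0.1.
At the golden rule the marginal product of capital equals n+δ: 0.32·k^(0.32−1) = 0.1. Solving, k_gold = (0.32/0.1)^(1/0.68) ≈ 5.5318.
y_gold = 5.5318^0.32 ≈ 1.7287.
c_gold = y_gold − (n+δ)·k_gold = 1.7287 − 0.1·5.5318 ≈ 1.1755.

c_gold ≈ 1.176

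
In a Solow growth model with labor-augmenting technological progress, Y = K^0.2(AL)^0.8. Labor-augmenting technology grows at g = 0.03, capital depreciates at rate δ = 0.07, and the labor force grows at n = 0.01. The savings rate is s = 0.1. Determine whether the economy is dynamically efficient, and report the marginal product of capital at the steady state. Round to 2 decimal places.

dynamically efficient; MPK ≈ 0.22

Break-even investment rate: n + g + δ = 0.01 + 0.03 + 0.07 = 0.11.
Steady-state k*: s·k^0.2 = 0.11·k gives k* = (0.1/0.11)^(1/0.8) ≈ 0.8877.
MPK = 0.2·0.8877^(-0.8) ≈ 0.2200.
MPK > n+g+δ = 0.11, so the economy is dynamically efficient (under-saving).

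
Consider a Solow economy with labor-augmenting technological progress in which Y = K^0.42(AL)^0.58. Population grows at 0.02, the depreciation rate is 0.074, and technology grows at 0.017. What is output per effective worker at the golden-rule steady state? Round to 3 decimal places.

y_gold ≈ 2.621

n + g + δ = 0.02 + 0.017 + 0.074 = 0.111.
Golden rule sets MPK = n+g+δ: 0.42·k^(0.42−1) = 0.111, so k_gold = (0.42/0.111)^(1/0.58) ≈ 9.9180.
Output: y_gold = k_gold^0.42 = 9.9180^0.42 ≈ 2.6212.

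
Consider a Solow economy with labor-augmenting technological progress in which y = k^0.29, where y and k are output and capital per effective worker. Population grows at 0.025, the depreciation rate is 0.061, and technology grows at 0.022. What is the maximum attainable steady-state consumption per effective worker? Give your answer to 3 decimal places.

c_gold ≈ 1.063

n + g + δ = 0.025 + 0.022 + 0.061 = 0.108.
At the golden rule the marginal product of capital equals n+g+δ: 0.29·k^(0.29−1) = 0.108. Solving, k_gold = (0.29/0.108)^(1/0.71) ≈ 4.0197.
y_gold = 4.0197^0.29 ≈ 1.4970.
c_gold = y_gold − (n+g+δ)·k_gold = 1.4970 − 0.108·4.0197 ≈ 1.0629.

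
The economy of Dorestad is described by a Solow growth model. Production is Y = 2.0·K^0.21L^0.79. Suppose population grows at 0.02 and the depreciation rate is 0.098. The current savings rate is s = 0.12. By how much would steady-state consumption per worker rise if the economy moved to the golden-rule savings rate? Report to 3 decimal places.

Break-even investment rate: n + δ = 0.02 + 0.098 = 0.118.
Current steady state (s = 0.12): k* = (0.12·2.0/0.118)^(1/0.79) ≈ 2.4563, y* = 2.0·2.4563^0.21 ≈ 2.4154, c* = (1−0.12)·2.4154 ≈ 2.1256.
Maximizing c = f(k) − (n+δ)·k gives f'(k) = n+δ, i.e. 0.21·2.0·k^(0.21−1) = 0.118, so k_gold = (0.21·2.0/0.118)^(1/0.79) ≈ 4.9881.
y_gold = 2.0·4.9881^0.21 ≈ 2.8028, c_gold = y_gold − 0.118·k_gold ≈ 2.2142.
Gain: Δc = 2.2142 − 2.1256 ≈ 0.0887.

Δc ≈ 0.089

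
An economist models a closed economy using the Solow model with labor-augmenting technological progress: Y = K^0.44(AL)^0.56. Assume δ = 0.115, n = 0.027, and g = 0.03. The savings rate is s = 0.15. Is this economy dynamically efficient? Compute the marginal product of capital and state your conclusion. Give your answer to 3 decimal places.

The effective depreciation rate is n + g + δ = 0.027 + 0.03 + 0.115 = 0.172.
Steady-state k*: s·k^0.44 = 0.172·k gives k* = (0.15/0.172)^(1/0.56) ≈ 0.7832.
MPK = 0.44·0.7832^(-0.56) ≈ 0.5045.
MPK > n+g+δ = 0.172, so the economy is dynamically efficient (under-saving).

dynamically efficient; MPK ≈ 0.505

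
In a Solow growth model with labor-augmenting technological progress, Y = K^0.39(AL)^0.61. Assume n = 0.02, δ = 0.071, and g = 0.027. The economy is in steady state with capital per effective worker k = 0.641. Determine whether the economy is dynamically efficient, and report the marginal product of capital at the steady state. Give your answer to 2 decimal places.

n + g + δ = 0.02 + 0.027 + 0.071 = 0.118.
MPK = 0.39·k^(0.39−1) = 0.39·0.641^(-0.61) ≈ 0.5115.
MPK > 0.118, so the economy is dynamically efficient (under-saving).

dynamically efficient; MPK ≈ 0.51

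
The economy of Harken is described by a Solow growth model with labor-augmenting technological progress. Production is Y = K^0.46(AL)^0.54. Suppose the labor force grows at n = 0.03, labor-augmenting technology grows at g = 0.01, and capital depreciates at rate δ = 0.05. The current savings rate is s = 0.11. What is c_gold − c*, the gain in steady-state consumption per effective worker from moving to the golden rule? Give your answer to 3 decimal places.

n + g + δ = 0.03 + 0.01 + 0.05 = 0.09.
Current steady state (s = 0.11): k* = (0.11/0.09)^(1/0.54) ≈ 1.4501, y* = 1.4501^0.46 ≈ 1.1864, c* = (1−0.11)·1.1864 ≈ 1.0559.
Setting f'(k) = n+g+δ gives 0.46·k^(0.46−1) = 0.09, hence k_gold = (0.46/0.09)^(1/0.54) ≈ 20.5147.
y_gold = 20.5147^0.46 ≈ 4.0137, c_gold = y_gold − 0.09·k_gold ≈ 2.1674.
Gain: Δc = 2.1674 − 1.0559 ≈ 1.1115.

Δc ≈ 1.112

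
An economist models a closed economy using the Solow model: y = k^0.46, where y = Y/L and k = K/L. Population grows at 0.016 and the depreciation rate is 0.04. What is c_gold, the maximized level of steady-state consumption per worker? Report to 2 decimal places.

Capital per worker breaks even when investment replaces (n + δ)·k; here n + δ = 0.056.
Golden rule sets MPK = n+δ: 0.46·k^(0.46−1) = 0.056, so k_gold = (0.46/0.056)^(1/0.54) ≈ 49.3910.
y_gold = 49.3910^0.46 ≈ 6.0128.
c_gold = y_gold − (n+δ)·k_gold = 6.0128 − 0.056·49.3910 ≈ 3.2469.

c_gold ≈ 3.25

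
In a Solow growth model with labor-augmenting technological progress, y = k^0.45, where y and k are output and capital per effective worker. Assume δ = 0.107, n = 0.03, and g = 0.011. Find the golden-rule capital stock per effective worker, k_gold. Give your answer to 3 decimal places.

Capital per effective worker breaks even when investment replaces (n + g + δ)·k; here n + g + δ = 0.148.
Golden rule sets MPK = n+g+δ: 0.45·k^(0.45−1) = 0.148, so k_gold = (0.45/0.148)^(1/0.55) ≈ 7.5525.

k_gold ≈ 7.553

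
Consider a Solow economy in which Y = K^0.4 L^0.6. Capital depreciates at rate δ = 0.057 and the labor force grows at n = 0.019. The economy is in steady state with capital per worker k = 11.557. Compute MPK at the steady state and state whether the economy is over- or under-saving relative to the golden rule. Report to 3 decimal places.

Break-even investment rate: n + δ = 0.019 + 0.057 = 0.076.
MPK = 0.4·k^(0.4−1) = 0.4·11.557^(-0.6) ≈ 0.0921.
MPK > 0.076, so the economy is dynamically efficient (under-saving).

under-saving; MPK ≈ 0.092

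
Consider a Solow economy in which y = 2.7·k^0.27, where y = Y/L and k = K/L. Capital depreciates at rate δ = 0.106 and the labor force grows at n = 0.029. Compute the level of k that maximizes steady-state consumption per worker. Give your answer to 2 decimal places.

k_gold ≈ 10.08

Break-even investment rate: n + δ = 0.029 + 0.106 = 0.135.
Golden rule sets MPK = n+δ: 0.27·2.7·k^(0.27−1) = 0.135, so k_gold = (0.27·2.7/0.135)^(1/0.73) ≈ 10.0758.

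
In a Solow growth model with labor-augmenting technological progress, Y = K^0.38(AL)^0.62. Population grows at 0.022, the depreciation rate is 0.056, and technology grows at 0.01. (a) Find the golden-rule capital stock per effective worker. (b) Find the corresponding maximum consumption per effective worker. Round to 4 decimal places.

The effective depreciation rate is n + g + δ = 0.022 + 0.01 + 0.056 = 0.088.
Maximizing c = f(k) − (n+g+δ)·k gives f'(k) = n+g+δ, i.e. 0.38·k^(0.38−1) = 0.088, so k_gold = (0.38/0.088)^(1/0.62) ≈ 10.5847.
y_gold = 10.5847^0.38 ≈ 2.4512; c_gold = y_gold − 0.088·k_gold ≈ 1.5197.

(a) k_gold ≈ 10.5847; (b) c_gold ≈ 1.5197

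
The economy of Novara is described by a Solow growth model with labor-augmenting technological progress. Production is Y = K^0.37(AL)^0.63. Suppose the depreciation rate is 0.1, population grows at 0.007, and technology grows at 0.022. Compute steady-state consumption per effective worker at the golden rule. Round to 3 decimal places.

c_gold ≈ 1.170

Break-even investment rate: n + g + δ = 0.007 + 0.022 + 0.1 = 0.129.
Golden rule sets MPK = n+g+δ: 0.37·k^(0.37−1) = 0.129, so k_gold = (0.37/0.129)^(1/0.63) ≈ 5.3256.
y_gold = 5.3256^0.37 ≈ 1.8568.
c_gold = y_gold − (n+g+δ)·k_gold = 1.8568 − 0.129·5.3256 ≈ 1.1698.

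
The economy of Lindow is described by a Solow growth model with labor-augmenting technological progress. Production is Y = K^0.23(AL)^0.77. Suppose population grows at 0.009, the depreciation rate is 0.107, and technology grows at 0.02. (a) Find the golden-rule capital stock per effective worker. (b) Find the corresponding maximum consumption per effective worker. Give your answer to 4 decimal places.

Break-even investment rate: n + g + δ = 0.009 + 0.02 + 0.107 = 0.136.
Maximizing c = f(k) − (n+g+δ)·k gives f'(k) = n+g+δ, i.e. 0.23·k^(0.23−1) = 0.136, so k_gold = (0.23/0.136)^(1/0.77) ≈ 1.9786.
y_gold = 1.9786^0.23 ≈ 1.1699; c_gold = y_gold − 0.136·k_gold ≈ 0.9008.

(a) k_gold ≈ 1.9786; (b) c_gold ≈ 0.9008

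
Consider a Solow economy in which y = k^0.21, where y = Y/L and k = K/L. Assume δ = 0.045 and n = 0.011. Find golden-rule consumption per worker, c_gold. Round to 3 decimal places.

Capital per worker breaks even when investment replaces (n + δ)·k; here n + δ = 0.056.
Setting f'(k) = n+δ gives 0.21·k^(0.21−1) = 0.056, hence k_gold = (0.21/0.056)^(1/0.79) ≈ 5.3287.
y_gold = 5.3287^0.21 ≈ 1.4210.
c_gold = y_gold − (n+δ)·k_gold = 1.4210 − 0.056·5.3287 ≈ 1.1226.

c_gold ≈ 1.123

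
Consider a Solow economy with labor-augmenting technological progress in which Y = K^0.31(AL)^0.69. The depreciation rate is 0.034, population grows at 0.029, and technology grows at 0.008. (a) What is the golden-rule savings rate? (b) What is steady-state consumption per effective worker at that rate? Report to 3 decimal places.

Capital per effective worker breaks even when investment replaces (n + g + δ)·k; here n + g + δ = 0.071.
For Cobb-Douglas, s_gold equals capital's share: s_gold = 0.31.
At the golden rule the marginal product of capital equals n+g+δ: 0.31·k^(0.31−1) = 0.071. Solving, k_gold = (0.31/0.071)^(1/0.69) ≈ 8.4662.
y_gold = 8.4662^0.31 ≈ 1.9390; c_gold = (1−0.31)·y_gold ≈ 1.3379.

(a) s_gold = 0.310; (b) c_gold ≈ 1.338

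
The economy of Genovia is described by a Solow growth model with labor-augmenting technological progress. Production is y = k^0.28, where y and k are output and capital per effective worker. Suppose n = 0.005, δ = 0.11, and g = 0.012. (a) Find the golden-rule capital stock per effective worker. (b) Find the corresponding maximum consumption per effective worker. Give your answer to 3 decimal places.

(a) k_gold ≈ 2.998; (b) c_gold ≈ 0.979

The effective depreciation rate is n + g + δ = 0.005 + 0.012 + 0.11 = 0.127.
At the golden rule the marginal product of capital equals n+g+δ: 0.28·k^(0.28−1) = 0.127. Solving, k_gold = (0.28/0.127)^(1/0.72) ≈ 2.9983.
y_gold = 2.9983^0.28 ≈ 1.3600; c_gold = y_gold − 0.127·k_gold ≈ 0.9792.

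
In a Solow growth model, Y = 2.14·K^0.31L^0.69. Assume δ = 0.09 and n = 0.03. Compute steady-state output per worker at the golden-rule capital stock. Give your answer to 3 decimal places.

y_gold ≈ 4.614

Capital per worker breaks even when investment replaces (n + δ)·k; here n + δ = 0.12.
Golden rule sets MPK = n+δ: 0.31·2.14·k^(0.31−1) = 0.12, so k_gold = (0.31·2.14/0.12)^(1/0.69) ≈ 11.9186.
Output: y_gold = 2.14·k_gold^0.31 = 2.14·11.9186^0.31 ≈ 4.6136.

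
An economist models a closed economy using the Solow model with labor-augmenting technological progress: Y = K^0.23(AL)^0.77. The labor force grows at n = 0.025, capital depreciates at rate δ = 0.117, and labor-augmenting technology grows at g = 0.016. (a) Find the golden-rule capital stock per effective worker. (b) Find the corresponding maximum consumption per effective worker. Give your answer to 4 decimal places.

(a) k_gold ≈ 1.6285; (b) c_gold ≈ 0.8614

The effective depreciation rate is n + g + δ = 0.025 + 0.016 + 0.117 = 0.158.
At the golden rule the marginal product of capital equals n+g+δ: 0.23·k^(0.23−1) = 0.158. Solving, k_gold = (0.23/0.158)^(1/0.77) ≈ 1.6285.
y_gold = 1.6285^0.23 ≈ 1.1187; c_gold = y_gold − 0.158·k_gold ≈ 0.8614.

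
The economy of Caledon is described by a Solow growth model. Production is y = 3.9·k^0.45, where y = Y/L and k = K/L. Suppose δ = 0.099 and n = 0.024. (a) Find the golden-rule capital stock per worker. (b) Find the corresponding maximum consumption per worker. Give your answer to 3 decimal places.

(a) k_gold ≈ 125.562; (b) c_gold ≈ 18.876

Capital per worker breaks even when investment replaces (n + δ)·k; here n + δ = 0.123.
Setting f'(k) = n+δ gives 0.45·3.9·k^(0.45−1) = 0.123, hence k_gold = (0.45·3.9/0.123)^(1/0.55) ≈ 125.5620.
y_gold = 3.9·125.5620^0.45 ≈ 34.3203; c_gold = y_gold − 0.123·k_gold ≈ 18.8762.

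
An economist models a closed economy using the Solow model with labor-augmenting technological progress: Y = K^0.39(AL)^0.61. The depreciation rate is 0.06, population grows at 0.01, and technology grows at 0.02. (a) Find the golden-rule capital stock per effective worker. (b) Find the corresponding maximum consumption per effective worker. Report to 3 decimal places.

(a) k_gold ≈ 11.065; (b) c_gold ≈ 1.558

Capital per effective worker breaks even when investment replaces (n + g + δ)·k; here n + g + δ = 0.09.
At the golden rule the marginal product of capital equals n+g+δ: 0.39·k^(0.39−1) = 0.09. Solving, k_gold = (0.39/0.09)^(1/0.61) ≈ 11.0655.
y_gold = 11.0655^0.39 ≈ 2.5536; c_gold = y_gold − 0.09·k_gold ≈ 1.5577.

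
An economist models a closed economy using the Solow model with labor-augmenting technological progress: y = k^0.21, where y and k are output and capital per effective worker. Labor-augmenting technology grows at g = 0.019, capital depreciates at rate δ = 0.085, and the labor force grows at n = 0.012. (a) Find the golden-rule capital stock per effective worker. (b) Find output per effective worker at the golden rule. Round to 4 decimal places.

n + g + δ = 0.012 + 0.019 + 0.085 = 0.116.
At the golden rule the marginal product of capital equals n+g+δ: 0.21·k^(0.21−1) = 0.116. Solving, k_gold = (0.21/0.116)^(1/0.79) ≈ 2.1197.
y_gold = 2.1197^0.21 ≈ 1.1709.

(a) k_gold ≈ 2.1197; (b) y_gold ≈ 1.1709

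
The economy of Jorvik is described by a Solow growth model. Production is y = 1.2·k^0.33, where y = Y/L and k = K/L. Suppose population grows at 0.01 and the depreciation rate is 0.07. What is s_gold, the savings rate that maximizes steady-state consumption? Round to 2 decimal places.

s_gold = 0.33

Break-even investment rate: n + δ = 0.01 + 0.07 = 0.08.
At the golden rule MPK = n+δ, and in any Cobb-Douglas steady state s = (n+δ)·k/y = MPK·k/y = capital's share 0.33.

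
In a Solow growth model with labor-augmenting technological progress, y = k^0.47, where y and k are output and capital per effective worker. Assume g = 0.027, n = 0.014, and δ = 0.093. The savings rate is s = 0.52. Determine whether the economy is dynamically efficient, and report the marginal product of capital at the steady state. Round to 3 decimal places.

dynamically inefficient; MPK ≈ 0.121

Capital per effective worker breaks even when investment replaces (n + g + δ)·k; here n + g + δ = 0.134.
Steady-state k*: s·k^0.47 = 0.134·k gives k* = (0.52/0.134)^(1/0.53) ≈ 12.9160.
MPK = 0.47·12.9160^(-0.53) ≈ 0.1211.
MPK < n+g+δ = 0.134, so the economy is dynamically inefficient (over-saving).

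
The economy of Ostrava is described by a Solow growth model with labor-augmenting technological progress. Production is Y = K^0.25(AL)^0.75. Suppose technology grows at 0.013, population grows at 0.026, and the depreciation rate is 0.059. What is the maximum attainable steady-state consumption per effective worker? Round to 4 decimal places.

c_gold ≈ 1.0248

n + g + δ = 0.026 + 0.013 + 0.059 = 0.098.
Maximizing c = f(k) − (n+g+δ)·k gives f'(k) = n+g+δ, i.e. 0.25·k^(0.25−1) = 0.098, so k_gold = (0.25/0.098)^(1/0.75) ≈ 3.4857.
y_gold = 3.4857^0.25 ≈ 1.3664.
c_gold = y_gold − (n+g+δ)·k_gold = 1.3664 − 0.098·3.4857 ≈ 1.0248.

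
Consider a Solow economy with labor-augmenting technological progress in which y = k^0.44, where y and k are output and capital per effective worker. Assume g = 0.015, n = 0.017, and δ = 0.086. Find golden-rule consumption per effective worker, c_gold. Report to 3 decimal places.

c_gold ≈ 1.575

Break-even investment rate: n + g + δ = 0.017 + 0.015 + 0.086 = 0.118.
Maximizing c = f(k) − (n+g+δ)·k gives f'(k) = n+g+δ, i.e. 0.44·k^(0.44−1) = 0.118, so k_gold = (0.44/0.118)^(1/0.56) ≈ 10.4873.
y_gold = 10.4873^0.44 ≈ 2.8125.
c_gold = y_gold − (n+g+δ)·k_gold = 2.8125 − 0.118·10.4873 ≈ 1.5750.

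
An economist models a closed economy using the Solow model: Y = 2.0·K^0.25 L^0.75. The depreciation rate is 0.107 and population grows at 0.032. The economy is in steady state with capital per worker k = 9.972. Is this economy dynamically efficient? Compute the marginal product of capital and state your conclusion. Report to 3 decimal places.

dynamically inefficient; MPK ≈ 0.089

n + δ = 0.032 + 0.107 = 0.139.
MPK = 0.25·2.0·k^(0.25−1) = 0.25·2.0·9.972^(-0.75) ≈ 0.0891.
MPK < 0.139, so the economy is dynamically inefficient (over-saving).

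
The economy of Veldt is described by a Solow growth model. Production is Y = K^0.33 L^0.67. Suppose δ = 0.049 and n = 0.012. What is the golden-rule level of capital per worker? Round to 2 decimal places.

Capital per worker breaks even when investment replaces (n + δ)·k; here n + δ = 0.061.
Golden rule sets MPK = n+δ: 0.33·k^(0.33−1) = 0.061, so k_gold = (0.33/0.061)^(1/0.67) ≈ 12.4252.

k_gold ≈ 12.43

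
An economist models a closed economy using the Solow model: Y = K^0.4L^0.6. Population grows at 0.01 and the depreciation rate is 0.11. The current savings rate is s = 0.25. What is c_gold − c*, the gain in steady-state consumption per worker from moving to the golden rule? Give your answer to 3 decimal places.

Δc ≈ 0.115

Break-even investment rate: n + δ = 0.01 + 0.11 = 0.12.
Current steady state (s = 0.25): k* = (0.25/0.12)^(1/0.6) ≈ 3.3983, y* = 3.3983^0.4 ≈ 1.6312, c* = (1−0.25)·1.6312 ≈ 1.2234.
Golden rule sets MPK = n+δ: 0.4·k^(0.4−1) = 0.12, so k_gold = (0.4/0.12)^(1/0.6) ≈ 7.4381.
y_gold = 7.4381^0.4 ≈ 2.2314, c_gold = y_gold − 0.12·k_gold ≈ 1.3389.
Gain: Δc = 1.3389 − 1.2234 ≈ 0.1155.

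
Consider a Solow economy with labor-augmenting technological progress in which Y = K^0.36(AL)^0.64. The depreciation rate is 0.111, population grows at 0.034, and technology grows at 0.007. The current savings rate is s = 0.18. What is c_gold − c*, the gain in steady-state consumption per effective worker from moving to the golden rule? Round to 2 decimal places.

Break-even investment rate: n + g + δ = 0.034 + 0.007 + 0.111 = 0.152.
Current steady state (s = 0.18): k* = (0.18/0.152)^(1/0.64) ≈ 1.3024, y* = 1.3024^0.36 ≈ 1.0998, c* = (1−0.18)·1.0998 ≈ 0.9018.
Golden rule sets MPK = n+g+δ: 0.36·k^(0.36−1) = 0.152, so k_gold = (0.36/0.152)^(1/0.64) ≈ 3.8467.
y_gold = 3.8467^0.36 ≈ 1.6242, c_gold = y_gold − 0.152·k_gold ≈ 1.0395.
Gain: Δc = 1.0395 − 0.9018 ≈ 0.1377.

Δc ≈ 0.14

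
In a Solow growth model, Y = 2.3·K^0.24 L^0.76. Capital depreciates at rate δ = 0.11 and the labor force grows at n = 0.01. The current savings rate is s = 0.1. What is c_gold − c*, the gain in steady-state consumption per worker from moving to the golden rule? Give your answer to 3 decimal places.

Capital per worker breaks even when investment replaces (n + δ)·k; here n + δ = 0.12.
Current steady state (s = 0.1): k* = (0.1·2.3/0.12)^(1/0.76) ≈ 2.3538, y* = 2.3·2.3538^0.24 ≈ 2.8246, c* = (1−0.1)·2.8246 ≈ 2.5421.
Setting f'(k) = n+δ gives 0.24·2.3·k^(0.24−1) = 0.12, hence k_gold = (0.24·2.3/0.12)^(1/0.76) ≈ 7.4482.
y_gold = 2.3·7.4482^0.24 ≈ 3.7241, c_gold = y_gold − 0.12·k_gold ≈ 2.8303.
Gain: Δc = 2.8303 − 2.5421 ≈ 0.2882.

Δc ≈ 0.288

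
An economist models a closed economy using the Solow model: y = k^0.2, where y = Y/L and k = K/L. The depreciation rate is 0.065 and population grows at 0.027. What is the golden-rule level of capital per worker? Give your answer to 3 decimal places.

Capital per worker breaks even when investment replaces (n + δ)·k; here n + δ = 0.092.
Maximizing c = f(k) − (n+δ)·k gives f'(k) = n+δ, i.e. 0.2·k^(0.2−1) = 0.092, so k_gold = (0.2/0.092)^(1/0.8) ≈ 2.6397.

k_gold ≈ 2.640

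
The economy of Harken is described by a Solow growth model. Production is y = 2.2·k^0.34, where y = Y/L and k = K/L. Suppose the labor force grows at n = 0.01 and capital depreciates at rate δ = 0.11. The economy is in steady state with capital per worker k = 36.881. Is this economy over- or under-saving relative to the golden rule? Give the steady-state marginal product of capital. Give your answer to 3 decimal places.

The effective depreciation rate is n + δ = 0.01 + 0.11 = 0.12.
MPK = 0.34·2.2·k^(0.34−1) = 0.34·2.2·36.881^(-0.66) ≈ 0.0692.
MPK < 0.12, so the economy is dynamically inefficient (over-saving).

over-saving; MPK ≈ 0.069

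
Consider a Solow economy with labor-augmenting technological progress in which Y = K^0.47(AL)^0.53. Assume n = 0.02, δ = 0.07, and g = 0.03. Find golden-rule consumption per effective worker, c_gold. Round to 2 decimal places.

c_gold ≈ 1.78

Break-even investment rate: n + g + δ = 0.02 + 0.03 + 0.07 = 0.12.
At the golden rule the marginal product of capital equals n+g+δ: 0.47·k^(0.47−1) = 0.12. Solving, k_gold = (0.47/0.12)^(1/0.53) ≈ 13.1435.
y_gold = 13.1435^0.47 ≈ 3.3558.
c_gold = y_gold − (n+g+δ)·k_gold = 3.3558 − 0.12·13.1435 ≈ 1.7786.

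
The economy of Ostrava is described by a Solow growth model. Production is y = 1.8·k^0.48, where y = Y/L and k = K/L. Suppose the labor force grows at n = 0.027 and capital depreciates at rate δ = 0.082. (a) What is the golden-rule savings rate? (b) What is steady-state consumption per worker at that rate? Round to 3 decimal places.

n + δ = 0.027 + 0.082 = 0.109.
For Cobb-Douglas, s_gold equals capital's share: s_gold = 0.48.
Golden rule sets MPK = n+δ: 0.48·1.8·k^(0.48−1) = 0.109, so k_gold = (0.48·1.8/0.109)^(1/0.52) ≈ 53.5814.
y_gold = 1.8·53.5814^0.48 ≈ 12.1674; c_gold = (1−0.48)·y_gold ≈ 6.3271.

(a) s_gold = 0.480; (b) c_gold ≈ 6.327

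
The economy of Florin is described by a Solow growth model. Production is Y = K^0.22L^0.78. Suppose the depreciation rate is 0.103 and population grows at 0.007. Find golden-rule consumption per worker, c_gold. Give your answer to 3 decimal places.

c_gold ≈ 0.948

The effective depreciation rate is n + δ = 0.007 + 0.103 = 0.11.
Setting f'(k) = n+δ gives 0.22·k^(0.22−1) = 0.11, hence k_gold = (0.22/0.11)^(1/0.78) ≈ 2.4318.
y_gold = 2.4318^0.22 ≈ 1.2159.
c_gold = y_gold − (n+δ)·k_gold = 1.2159 − 0.11·2.4318 ≈ 0.9484.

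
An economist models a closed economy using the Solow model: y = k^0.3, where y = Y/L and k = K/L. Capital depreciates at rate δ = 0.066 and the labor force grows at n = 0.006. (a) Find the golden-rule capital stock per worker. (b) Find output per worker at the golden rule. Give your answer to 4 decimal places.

n + δ = 0.006 + 0.066 = 0.072.
Golden rule sets MPK = n+δ: 0.3·k^(0.3−1) = 0.072, so k_gold = (0.3/0.072)^(1/0.7) ≈ 7.6809.
y_gold = 7.6809^0.3 ≈ 1.8434.

(a) k_gold ≈ 7.6809; (b) y_gold ≈ 1.8434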